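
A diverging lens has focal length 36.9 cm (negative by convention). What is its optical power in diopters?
P = 1/f = -2.71 D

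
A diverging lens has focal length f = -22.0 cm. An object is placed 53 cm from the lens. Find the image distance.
1/di = 1/f − 1/do → di = -15.55 cm (virtual image)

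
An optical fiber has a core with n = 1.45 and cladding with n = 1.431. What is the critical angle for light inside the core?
θc = arcsin(n_cladding/n_core) = 80.71°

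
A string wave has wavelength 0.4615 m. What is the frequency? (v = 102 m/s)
f = v/λ = 221 Hz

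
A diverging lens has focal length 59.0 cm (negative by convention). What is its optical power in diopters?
P = 1/f = -1.695 D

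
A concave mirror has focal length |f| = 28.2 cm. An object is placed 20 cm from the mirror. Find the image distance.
f = +28.2 cm (concave); 1/di = 1/f − 1/do → di = -68.78 cm (virtual image, behind mirror)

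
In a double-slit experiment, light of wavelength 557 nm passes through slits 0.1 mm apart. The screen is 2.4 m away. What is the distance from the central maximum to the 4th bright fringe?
y = mλL/d = 53.47 mm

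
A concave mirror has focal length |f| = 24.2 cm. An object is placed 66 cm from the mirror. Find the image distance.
f = +24.2 cm (concave); 1/di = 1/f − 1/do → di = 38.21 cm (real image, in front of mirror)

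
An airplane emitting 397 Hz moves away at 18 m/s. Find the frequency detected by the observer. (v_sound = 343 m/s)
f_obs = f·v/(v + v_s) = 377.2 Hz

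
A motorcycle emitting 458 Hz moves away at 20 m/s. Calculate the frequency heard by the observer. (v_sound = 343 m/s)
f_obs = f·v/(v + v_s) = 432.8 Hz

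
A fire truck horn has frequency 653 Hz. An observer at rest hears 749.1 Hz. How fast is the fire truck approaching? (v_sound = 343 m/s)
v_s = v·(1 − f/f_obs) = 44 m/s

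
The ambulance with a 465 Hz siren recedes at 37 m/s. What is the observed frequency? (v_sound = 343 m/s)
f_obs = f·v/(v + v_s) = 419.7 Hz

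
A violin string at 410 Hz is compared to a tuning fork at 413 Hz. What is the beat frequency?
3 Hz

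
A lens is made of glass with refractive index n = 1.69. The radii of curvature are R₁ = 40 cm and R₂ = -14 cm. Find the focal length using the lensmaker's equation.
1/f = (n − 1)(1/R₁ − 1/R₂) → f = 15.03 cm (converging lens)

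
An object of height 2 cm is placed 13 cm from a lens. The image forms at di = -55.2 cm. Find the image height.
hi = (-di/do) × ho = 8.492 cm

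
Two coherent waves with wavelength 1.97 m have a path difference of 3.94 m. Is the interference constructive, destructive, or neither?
constructive — path difference = 2λ, a whole number of wavelengths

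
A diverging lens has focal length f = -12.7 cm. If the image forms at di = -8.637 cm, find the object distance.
1/do = 1/f − 1/di → do = 27 cm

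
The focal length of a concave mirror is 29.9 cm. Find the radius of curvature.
R = 2|f| = 59.8 cm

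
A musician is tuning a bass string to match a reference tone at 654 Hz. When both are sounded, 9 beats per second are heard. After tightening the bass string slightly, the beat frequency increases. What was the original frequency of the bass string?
663 Hz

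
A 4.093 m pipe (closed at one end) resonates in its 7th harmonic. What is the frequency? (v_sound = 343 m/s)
fₙ = nv/(4L) = 146.7 Hz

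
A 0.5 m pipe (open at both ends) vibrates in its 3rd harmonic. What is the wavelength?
λₙ = 2L/n = 0.3333 m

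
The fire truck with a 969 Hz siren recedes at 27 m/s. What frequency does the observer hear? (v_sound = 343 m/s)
f_obs = f·v/(v + v_s) = 898.3 Hz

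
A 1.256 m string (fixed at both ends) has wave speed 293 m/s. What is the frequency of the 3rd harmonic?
fₙ = nv/(2L) = 349.9 Hz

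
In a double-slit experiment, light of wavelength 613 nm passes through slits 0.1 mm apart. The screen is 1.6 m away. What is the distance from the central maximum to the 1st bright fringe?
y = mλL/d = 9.808 mm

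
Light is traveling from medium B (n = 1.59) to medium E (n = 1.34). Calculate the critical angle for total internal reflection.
θc = arcsin(n₂/n₁) = 57.43°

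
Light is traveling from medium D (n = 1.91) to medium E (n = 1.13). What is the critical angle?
θc = arcsin(n₂/n₁) = 36.27°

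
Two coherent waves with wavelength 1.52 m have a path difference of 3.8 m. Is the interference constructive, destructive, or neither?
destructive — path difference = 2.5λ, an odd multiple of λ/2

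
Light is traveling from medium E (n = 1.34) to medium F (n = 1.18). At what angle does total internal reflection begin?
θc = arcsin(n₂/n₁) = 61.71°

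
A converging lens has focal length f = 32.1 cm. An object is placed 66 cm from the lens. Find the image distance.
1/di = 1/f − 1/do → di = 62.5 cm (real image)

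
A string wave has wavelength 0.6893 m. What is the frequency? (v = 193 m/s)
f = v/λ = 280 Hz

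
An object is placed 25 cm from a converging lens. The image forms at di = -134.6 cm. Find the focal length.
1/f = 1/do + 1/di → f = 30.7 cm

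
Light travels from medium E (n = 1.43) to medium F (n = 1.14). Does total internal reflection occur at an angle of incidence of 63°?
θc = arcsin(n₂/n₁) = 52.86°; 63° > θc, so yes — total internal reflection.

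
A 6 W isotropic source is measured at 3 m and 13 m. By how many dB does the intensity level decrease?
Δβ = 20·log₁₀(r₂/r₁) = 12.74 dB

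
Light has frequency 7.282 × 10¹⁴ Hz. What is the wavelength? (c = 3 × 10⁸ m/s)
λ = c/f = 412 nm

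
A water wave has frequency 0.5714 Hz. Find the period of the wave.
T = 1/f = 1.75 s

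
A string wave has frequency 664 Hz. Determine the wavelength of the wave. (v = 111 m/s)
λ = v/f = 0.1672 m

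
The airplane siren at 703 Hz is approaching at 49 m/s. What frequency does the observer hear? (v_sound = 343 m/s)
f_obs = f·v/(v − v_s) = 820.2 Hz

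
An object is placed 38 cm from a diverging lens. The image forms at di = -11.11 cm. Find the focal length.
1/f = 1/do + 1/di → f = -15.7 cm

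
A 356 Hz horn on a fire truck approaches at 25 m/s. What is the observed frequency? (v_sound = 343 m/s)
f_obs = f·v/(v − v_s) = 384 Hz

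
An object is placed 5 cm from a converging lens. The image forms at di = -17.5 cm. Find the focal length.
1/f = 1/do + 1/di → f = 7 cm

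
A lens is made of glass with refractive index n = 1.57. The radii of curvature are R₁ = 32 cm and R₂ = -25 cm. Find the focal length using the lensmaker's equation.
1/f = (n − 1)(1/R₁ − 1/R₂) → f = 24.62 cm (converging lens)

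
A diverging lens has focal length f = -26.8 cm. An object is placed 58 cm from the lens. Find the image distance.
1/di = 1/f − 1/do → di = -18.33 cm (virtual image)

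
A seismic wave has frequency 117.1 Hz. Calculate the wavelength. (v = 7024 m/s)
λ = v/f = 59.98 m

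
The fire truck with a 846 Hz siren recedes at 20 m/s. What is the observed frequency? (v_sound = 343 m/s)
f_obs = f·v/(v + v_s) = 799.4 Hz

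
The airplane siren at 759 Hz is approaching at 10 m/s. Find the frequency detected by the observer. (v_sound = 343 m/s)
f_obs = f·v/(v − v_s) = 781.8 Hz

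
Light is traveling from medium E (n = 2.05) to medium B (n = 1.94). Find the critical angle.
θc = arcsin(n₂/n₁) = 71.15°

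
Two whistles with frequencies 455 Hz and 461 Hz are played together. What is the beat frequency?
6 Hz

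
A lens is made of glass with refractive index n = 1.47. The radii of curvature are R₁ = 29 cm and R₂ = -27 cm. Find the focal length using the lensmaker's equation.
1/f = (n − 1)(1/R₁ − 1/R₂) → f = 29.75 cm (converging lens)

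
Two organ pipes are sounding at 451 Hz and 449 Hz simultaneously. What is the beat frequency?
2 Hz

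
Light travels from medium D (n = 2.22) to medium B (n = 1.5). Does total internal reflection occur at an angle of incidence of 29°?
θc = arcsin(n₂/n₁) = 42.51°; 29° < θc, so no — the ray refracts.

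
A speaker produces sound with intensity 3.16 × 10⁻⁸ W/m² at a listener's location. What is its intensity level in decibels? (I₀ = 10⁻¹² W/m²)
β = 10·log₁₀(I/I₀) = 45 dB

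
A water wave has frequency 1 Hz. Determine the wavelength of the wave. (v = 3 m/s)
λ = v/f = 3 m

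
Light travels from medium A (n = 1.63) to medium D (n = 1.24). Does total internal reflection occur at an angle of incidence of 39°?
θc = arcsin(n₂/n₁) = 49.53°; 39° < θc, so no — the ray refracts.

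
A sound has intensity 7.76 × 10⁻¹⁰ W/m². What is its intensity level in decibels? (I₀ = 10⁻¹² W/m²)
β = 10·log₁₀(I/I₀) = 28.9 dB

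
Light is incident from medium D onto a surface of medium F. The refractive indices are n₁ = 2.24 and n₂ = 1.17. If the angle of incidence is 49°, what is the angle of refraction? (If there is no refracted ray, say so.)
sin θ₂ = (n₁/n₂)·sin θ₁ = 1.445 > 1, so there is no refracted ray — the light undergoes total internal reflection.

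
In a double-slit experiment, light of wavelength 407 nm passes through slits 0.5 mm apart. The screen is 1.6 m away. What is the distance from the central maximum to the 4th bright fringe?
y = mλL/d = 5.21 mm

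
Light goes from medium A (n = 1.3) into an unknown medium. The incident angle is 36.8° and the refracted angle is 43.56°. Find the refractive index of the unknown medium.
n₂ = n₁·sin θ₁ / sin θ₂ = 1.13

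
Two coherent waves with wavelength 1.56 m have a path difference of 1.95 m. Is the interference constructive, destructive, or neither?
neither (partial) — path difference = 1.25λ, neither a whole number of wavelengths nor an odd multiple of λ/2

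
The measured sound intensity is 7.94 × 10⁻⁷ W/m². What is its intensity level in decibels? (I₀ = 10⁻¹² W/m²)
β = 10·log₁₀(I/I₀) = 59 dB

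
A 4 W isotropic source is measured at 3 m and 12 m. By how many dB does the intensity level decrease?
Δβ = 20·log₁₀(r₂/r₁) = 12.04 dB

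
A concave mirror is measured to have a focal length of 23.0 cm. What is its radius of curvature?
R = 2|f| = 46 cm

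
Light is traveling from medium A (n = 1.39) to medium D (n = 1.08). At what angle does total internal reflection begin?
θc = arcsin(n₂/n₁) = 50.98°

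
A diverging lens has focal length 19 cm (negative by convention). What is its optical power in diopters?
P = 1/f = -5.263 D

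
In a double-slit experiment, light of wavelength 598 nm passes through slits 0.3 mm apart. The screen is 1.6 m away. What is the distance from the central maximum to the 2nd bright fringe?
y = mλL/d = 6.379 mm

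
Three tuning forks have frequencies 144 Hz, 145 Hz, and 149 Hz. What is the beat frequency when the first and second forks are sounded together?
1 Hz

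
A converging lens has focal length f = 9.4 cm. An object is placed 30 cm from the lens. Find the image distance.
1/di = 1/f − 1/do → di = 13.69 cm (real image)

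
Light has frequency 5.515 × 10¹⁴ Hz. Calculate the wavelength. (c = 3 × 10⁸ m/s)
λ = c/f = 544 nm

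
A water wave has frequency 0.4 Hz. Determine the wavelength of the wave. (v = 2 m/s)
λ = v/f = 5 m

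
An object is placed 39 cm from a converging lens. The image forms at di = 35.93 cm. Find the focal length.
1/f = 1/do + 1/di → f = 18.7 cm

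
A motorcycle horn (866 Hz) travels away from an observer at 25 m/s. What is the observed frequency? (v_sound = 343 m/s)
f_obs = f·v/(v + v_s) = 807.2 Hz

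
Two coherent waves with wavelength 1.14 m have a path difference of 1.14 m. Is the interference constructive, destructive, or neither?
constructive — path difference = 1λ, a whole number of wavelengths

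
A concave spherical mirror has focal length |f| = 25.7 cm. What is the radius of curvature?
R = 2|f| = 51.4 cm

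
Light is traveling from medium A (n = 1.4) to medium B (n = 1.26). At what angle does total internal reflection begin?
θc = arcsin(n₂/n₁) = 64.16°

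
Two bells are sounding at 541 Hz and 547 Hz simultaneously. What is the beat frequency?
6 Hz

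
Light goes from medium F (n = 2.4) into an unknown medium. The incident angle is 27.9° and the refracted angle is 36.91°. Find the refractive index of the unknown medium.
n₂ = n₁·sin θ₁ / sin θ₂ = 1.87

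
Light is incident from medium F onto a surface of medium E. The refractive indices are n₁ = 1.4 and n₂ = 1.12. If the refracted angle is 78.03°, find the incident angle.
sin θ₁ = (n₂/n₁)·sin θ₂ → θ₁ = 51.5°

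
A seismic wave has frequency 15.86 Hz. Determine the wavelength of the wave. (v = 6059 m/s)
λ = v/f = 382 m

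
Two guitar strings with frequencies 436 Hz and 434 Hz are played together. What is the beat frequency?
2 Hz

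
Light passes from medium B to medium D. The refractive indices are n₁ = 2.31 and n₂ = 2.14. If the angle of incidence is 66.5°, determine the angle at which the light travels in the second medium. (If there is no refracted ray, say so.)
sin θ₂ = (n₁/n₂)·sin θ₁ = 0.9899 → θ₂ = 81.85°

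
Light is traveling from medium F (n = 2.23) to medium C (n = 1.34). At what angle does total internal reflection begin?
θc = arcsin(n₂/n₁) = 36.93°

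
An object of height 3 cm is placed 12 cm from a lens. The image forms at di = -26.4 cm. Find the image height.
hi = (-di/do) × ho = 6.6 cm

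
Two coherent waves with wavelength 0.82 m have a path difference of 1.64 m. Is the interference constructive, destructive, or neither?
constructive — path difference = 2λ, a whole number of wavelengths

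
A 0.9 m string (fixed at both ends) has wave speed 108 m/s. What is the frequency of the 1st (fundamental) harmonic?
fₙ = nv/(2L) = 60 Hz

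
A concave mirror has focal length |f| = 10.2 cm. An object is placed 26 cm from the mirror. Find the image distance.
f = +10.2 cm (concave); 1/di = 1/f − 1/do → di = 16.78 cm (real image, in front of mirror)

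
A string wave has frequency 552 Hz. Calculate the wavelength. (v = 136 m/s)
λ = v/f = 0.2464 m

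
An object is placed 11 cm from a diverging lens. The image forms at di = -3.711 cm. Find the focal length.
1/f = 1/do + 1/di → f = -5.6 cm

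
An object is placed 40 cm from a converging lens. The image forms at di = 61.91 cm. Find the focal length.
1/f = 1/do + 1/di → f = 24.3 cm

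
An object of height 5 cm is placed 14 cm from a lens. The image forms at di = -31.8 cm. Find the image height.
hi = (-di/do) × ho = 11.36 cm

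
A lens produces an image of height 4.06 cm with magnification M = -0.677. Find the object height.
ho = |hi|/|M| = 5.997 cm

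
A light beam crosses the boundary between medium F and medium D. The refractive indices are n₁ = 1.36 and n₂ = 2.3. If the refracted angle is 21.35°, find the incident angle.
sin θ₁ = (n₂/n₁)·sin θ₂ → θ₁ = 38°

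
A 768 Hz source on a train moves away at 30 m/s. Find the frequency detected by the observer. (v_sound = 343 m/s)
f_obs = f·v/(v + v_s) = 706.2 Hz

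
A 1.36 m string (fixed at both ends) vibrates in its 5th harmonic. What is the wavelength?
λₙ = 2L/n = 0.544 m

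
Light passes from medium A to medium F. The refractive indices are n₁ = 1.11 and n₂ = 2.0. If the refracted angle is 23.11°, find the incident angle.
sin θ₁ = (n₂/n₁)·sin θ₂ → θ₁ = 45.01°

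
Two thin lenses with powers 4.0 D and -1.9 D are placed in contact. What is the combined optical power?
P_total = P₁ + P₂ = 2.1 D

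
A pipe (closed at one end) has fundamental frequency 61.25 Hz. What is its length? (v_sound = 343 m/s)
L = v/(4f₁) = 1.4 m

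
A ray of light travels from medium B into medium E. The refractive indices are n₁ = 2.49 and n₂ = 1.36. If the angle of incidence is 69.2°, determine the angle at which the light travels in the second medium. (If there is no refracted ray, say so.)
sin θ₂ = (n₁/n₂)·sin θ₁ = 1.712 > 1, so there is no refracted ray — the light undergoes total internal reflection.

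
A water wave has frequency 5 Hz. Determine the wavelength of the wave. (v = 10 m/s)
λ = v/f = 2 m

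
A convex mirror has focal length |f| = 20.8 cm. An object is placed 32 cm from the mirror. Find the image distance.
f = −20.8 cm (convex); 1/di = 1/f − 1/do → di = -12.61 cm (virtual image, behind mirror)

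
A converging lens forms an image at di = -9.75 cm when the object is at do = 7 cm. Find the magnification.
M = −di/do = 1.393 (upright image)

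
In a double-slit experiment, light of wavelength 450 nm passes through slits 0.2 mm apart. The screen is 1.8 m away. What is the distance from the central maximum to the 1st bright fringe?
y = mλL/d = 4.05 mm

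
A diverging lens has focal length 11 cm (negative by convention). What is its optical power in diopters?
P = 1/f = -9.091 D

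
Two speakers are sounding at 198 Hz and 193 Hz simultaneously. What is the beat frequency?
5 Hz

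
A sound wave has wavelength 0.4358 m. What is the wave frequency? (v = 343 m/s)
f = v/λ = 787.1 Hz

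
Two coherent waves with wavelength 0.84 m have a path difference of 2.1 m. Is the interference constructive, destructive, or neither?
destructive — path difference = 2.5λ, an odd multiple of λ/2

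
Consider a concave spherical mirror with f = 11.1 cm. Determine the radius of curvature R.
R = 2|f| = 22.2 cm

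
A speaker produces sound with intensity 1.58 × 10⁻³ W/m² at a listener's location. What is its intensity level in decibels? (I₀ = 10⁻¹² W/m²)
β = 10·log₁₀(I/I₀) = 91.99 dB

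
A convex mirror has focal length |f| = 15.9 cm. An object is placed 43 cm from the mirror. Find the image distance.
f = −15.9 cm (convex); 1/di = 1/f − 1/do → di = -11.61 cm (virtual image, behind mirror)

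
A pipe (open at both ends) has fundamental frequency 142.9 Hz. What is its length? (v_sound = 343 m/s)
L = v/(2f₁) = 1.2 m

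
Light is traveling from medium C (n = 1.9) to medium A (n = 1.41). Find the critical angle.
θc = arcsin(n₂/n₁) = 47.91°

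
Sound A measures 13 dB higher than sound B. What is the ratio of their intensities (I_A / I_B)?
I_A/I_B = 10^(Δβ/10) = 19.95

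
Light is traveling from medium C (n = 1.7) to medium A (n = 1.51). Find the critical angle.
θc = arcsin(n₂/n₁) = 62.65°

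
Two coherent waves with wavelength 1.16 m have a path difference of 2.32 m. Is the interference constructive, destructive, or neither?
constructive — path difference = 2λ, a whole number of wavelengths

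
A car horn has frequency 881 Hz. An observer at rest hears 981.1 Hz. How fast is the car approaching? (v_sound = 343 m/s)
v_s = v·(1 − f/f_obs) = 35 m/s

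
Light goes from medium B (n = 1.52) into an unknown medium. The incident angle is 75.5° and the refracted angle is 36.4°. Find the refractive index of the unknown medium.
n₂ = n₁·sin θ₁ / sin θ₂ = 2.48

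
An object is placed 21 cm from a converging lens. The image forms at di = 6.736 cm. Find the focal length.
1/f = 1/do + 1/di → f = 5.1 cm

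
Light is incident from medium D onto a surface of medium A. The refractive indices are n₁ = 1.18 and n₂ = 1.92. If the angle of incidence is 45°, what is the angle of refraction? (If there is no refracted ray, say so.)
sin θ₂ = (n₁/n₂)·sin θ₁ = 0.4346 → θ₂ = 25.76°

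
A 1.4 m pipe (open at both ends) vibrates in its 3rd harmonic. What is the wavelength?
λₙ = 2L/n = 0.9333 m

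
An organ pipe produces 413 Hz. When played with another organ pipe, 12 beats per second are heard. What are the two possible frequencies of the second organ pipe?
f₂ = 413 ± 12 Hz → 425 Hz or 401 Hz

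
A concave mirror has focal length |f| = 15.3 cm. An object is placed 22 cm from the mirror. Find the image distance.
f = +15.3 cm (concave); 1/di = 1/f − 1/do → di = 50.24 cm (real image, in front of mirror)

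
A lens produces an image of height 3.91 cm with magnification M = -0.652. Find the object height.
ho = |hi|/|M| = 5.997 cm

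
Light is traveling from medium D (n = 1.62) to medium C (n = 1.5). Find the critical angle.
θc = arcsin(n₂/n₁) = 67.81°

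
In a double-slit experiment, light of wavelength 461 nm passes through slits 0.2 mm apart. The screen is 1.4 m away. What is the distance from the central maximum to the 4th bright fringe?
y = mλL/d = 12.91 mm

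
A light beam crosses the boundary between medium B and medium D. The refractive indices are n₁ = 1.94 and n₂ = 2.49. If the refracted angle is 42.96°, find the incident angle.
sin θ₁ = (n₂/n₁)·sin θ₂ → θ₁ = 61.01°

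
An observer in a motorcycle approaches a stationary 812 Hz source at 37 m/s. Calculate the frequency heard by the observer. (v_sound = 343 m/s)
f_obs = f·(v + v_o)/v = 899.6 Hz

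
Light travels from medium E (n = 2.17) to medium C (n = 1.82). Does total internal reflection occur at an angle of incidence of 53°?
θc = arcsin(n₂/n₁) = 57°; 53° < θc, so no — the ray refracts.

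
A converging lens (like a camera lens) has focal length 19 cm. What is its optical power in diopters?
P = 1/f = 5.263 D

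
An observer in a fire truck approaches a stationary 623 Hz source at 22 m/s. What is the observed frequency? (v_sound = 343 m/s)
f_obs = f·(v + v_o)/v = 663 Hz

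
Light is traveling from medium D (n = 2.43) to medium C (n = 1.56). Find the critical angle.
θc = arcsin(n₂/n₁) = 39.94°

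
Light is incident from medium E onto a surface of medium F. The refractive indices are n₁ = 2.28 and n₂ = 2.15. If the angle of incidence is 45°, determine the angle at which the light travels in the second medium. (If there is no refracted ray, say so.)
sin θ₂ = (n₁/n₂)·sin θ₁ = 0.7499 → θ₂ = 48.58°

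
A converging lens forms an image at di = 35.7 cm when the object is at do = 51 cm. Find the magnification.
M = −di/do = -0.7 (inverted image)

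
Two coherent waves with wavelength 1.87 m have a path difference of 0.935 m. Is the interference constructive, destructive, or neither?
destructive — path difference = 0.5λ, an odd multiple of λ/2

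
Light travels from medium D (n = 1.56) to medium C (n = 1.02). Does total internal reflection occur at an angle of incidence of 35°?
θc = arcsin(n₂/n₁) = 40.83°; 35° < θc, so no — the ray refracts.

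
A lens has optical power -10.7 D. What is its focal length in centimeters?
f = 1/P = -9.346 cm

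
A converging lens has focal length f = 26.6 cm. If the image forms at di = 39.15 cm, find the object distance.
1/do = 1/f − 1/di → do = 82.98 cm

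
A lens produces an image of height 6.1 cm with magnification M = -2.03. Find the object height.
ho = |hi|/|M| = 3.005 cm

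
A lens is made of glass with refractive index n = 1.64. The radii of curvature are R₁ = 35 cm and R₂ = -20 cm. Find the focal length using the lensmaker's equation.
1/f = (n − 1)(1/R₁ − 1/R₂) → f = 19.89 cm (converging lens)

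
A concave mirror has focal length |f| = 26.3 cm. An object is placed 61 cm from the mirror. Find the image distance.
f = +26.3 cm (concave); 1/di = 1/f − 1/do → di = 46.23 cm (real image, in front of mirror)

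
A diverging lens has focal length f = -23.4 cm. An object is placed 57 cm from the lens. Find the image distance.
1/di = 1/f − 1/do → di = -16.59 cm (virtual image)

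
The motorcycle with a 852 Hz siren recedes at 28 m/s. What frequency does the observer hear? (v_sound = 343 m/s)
f_obs = f·v/(v + v_s) = 787.7 Hz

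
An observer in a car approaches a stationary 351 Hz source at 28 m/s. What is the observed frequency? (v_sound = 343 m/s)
f_obs = f·(v + v_o)/v = 379.7 Hz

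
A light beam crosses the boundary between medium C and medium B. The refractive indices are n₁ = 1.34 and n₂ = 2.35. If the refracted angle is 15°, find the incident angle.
sin θ₁ = (n₂/n₁)·sin θ₂ → θ₁ = 26.99°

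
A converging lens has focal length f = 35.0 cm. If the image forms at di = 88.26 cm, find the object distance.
1/do = 1/f − 1/di → do = 58 cm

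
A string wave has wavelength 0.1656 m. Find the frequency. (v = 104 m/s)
f = v/λ = 628 Hz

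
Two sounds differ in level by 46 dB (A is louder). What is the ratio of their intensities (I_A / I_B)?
I_A/I_B = 10^(Δβ/10) = 39810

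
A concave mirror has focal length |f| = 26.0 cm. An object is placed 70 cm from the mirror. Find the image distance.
f = +26.0 cm (concave); 1/di = 1/f − 1/do → di = 41.36 cm (real image, in front of mirror)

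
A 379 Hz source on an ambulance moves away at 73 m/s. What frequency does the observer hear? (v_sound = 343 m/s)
f_obs = f·v/(v + v_s) = 312.5 Hz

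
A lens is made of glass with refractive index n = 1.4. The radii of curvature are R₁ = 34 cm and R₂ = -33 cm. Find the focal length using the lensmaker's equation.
1/f = (n − 1)(1/R₁ − 1/R₂) → f = 41.87 cm (converging lens)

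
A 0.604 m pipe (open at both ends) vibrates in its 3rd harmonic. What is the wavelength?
λₙ = 2L/n = 0.4027 m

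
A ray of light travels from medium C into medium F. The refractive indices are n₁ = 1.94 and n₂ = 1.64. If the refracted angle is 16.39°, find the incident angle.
sin θ₁ = (n₂/n₁)·sin θ₂ → θ₁ = 13.8°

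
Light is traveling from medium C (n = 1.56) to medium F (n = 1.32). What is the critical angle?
θc = arcsin(n₂/n₁) = 57.8°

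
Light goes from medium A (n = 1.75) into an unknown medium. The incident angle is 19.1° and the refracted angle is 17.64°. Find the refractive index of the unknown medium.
n₂ = n₁·sin θ₁ / sin θ₂ = 1.89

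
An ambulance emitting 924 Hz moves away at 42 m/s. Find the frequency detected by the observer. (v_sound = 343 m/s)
f_obs = f·v/(v + v_s) = 823.2 Hz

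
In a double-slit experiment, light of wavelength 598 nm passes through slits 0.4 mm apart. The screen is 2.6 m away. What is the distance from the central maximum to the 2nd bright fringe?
y = mλL/d = 7.774 mm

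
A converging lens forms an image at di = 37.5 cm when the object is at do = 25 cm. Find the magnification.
M = −di/do = -1.5 (inverted image)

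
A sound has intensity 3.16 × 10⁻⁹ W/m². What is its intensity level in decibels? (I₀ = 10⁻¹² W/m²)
β = 10·log₁₀(I/I₀) = 35 dB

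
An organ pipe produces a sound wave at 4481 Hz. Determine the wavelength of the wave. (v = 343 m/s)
λ = v/f = 0.07655 m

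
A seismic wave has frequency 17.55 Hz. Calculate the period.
T = 1/f = 0.05698 s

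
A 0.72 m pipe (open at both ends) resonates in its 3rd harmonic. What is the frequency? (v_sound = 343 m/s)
fₙ = nv/(2L) = 714.6 Hz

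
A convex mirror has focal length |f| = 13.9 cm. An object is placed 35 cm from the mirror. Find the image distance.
f = −13.9 cm (convex); 1/di = 1/f − 1/do → di = -9.949 cm (virtual image, behind mirror)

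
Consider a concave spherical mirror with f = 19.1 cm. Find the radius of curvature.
R = 2|f| = 38.2 cm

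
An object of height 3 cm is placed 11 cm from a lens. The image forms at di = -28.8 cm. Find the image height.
hi = (-di/do) × ho = 7.855 cm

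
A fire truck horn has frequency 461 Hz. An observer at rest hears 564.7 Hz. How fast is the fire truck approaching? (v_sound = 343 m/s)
v_s = v·(1 − f/f_obs) = 62.99 m/s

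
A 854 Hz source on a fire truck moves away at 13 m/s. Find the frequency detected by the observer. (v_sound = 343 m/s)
f_obs = f·v/(v + v_s) = 822.8 Hz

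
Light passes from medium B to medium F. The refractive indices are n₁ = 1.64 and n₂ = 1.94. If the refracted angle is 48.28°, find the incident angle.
sin θ₁ = (n₂/n₁)·sin θ₂ → θ₁ = 62°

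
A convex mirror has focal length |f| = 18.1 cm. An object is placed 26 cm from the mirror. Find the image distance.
f = −18.1 cm (convex); 1/di = 1/f − 1/do → di = -10.67 cm (virtual image, behind mirror)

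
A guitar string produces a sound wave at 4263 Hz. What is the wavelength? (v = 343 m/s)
λ = v/f = 0.08046 m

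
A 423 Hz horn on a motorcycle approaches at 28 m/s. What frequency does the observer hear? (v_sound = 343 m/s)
f_obs = f·v/(v − v_s) = 460.6 Hz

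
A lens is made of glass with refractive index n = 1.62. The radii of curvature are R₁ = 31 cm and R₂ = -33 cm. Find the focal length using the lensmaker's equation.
1/f = (n − 1)(1/R₁ − 1/R₂) → f = 25.78 cm (converging lens)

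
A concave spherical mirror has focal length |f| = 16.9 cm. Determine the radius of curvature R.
R = 2|f| = 33.8 cm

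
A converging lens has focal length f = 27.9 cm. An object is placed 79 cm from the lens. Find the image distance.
1/di = 1/f − 1/do → di = 43.13 cm (real image)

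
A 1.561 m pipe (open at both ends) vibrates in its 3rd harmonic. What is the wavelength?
λₙ = 2L/n = 1.041 m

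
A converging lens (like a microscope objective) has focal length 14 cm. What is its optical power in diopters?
P = 1/f = 7.143 D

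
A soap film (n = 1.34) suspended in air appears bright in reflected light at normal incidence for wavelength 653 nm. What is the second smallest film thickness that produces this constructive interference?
2nt = (m − ½)λ with m = 2 → t = (m − ½)λ/(2n) = 365.5 nm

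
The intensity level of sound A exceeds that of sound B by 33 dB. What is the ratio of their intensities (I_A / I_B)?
I_A/I_B = 10^(Δβ/10) = 1995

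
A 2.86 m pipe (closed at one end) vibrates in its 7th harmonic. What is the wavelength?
λₙ = 4L/n = 1.634 m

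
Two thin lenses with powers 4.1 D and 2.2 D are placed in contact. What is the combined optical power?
P_total = P₁ + P₂ = 6.3 D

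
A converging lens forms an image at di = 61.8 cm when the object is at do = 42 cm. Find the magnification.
M = −di/do = -1.471 (inverted image)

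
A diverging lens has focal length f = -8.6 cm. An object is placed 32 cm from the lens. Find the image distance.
1/di = 1/f − 1/do → di = -6.778 cm (virtual image)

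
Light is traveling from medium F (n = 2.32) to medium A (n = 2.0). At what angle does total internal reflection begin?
θc = arcsin(n₂/n₁) = 59.55°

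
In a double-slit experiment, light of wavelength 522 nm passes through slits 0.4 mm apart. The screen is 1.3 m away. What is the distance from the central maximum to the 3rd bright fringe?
y = mλL/d = 5.09 mm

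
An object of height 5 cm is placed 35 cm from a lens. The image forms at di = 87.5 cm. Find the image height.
hi = (-di/do) × ho = -12.5 cm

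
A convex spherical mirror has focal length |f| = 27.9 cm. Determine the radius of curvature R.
R = 2|f| = 55.8 cm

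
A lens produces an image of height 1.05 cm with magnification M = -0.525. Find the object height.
ho = |hi|/|M| = 2 cm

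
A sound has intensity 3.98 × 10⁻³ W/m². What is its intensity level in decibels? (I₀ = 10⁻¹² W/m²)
β = 10·log₁₀(I/I₀) = 96 dB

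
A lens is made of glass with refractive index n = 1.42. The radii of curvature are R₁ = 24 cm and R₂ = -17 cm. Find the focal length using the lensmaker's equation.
1/f = (n − 1)(1/R₁ − 1/R₂) → f = 23.69 cm (converging lens)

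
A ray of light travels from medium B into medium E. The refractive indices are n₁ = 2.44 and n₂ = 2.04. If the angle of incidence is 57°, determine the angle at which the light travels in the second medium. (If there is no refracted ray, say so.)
sin θ₂ = (n₁/n₂)·sin θ₁ = 1.003 > 1, so there is no refracted ray — the light undergoes total internal reflection.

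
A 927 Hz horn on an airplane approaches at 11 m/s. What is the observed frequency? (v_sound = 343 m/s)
f_obs = f·v/(v − v_s) = 957.7 Hz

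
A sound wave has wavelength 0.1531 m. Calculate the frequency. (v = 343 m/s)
f = v/λ = 2240 Hz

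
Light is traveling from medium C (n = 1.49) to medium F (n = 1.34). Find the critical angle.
θc = arcsin(n₂/n₁) = 64.07°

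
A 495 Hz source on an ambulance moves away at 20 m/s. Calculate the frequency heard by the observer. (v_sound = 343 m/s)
f_obs = f·v/(v + v_s) = 467.7 Hz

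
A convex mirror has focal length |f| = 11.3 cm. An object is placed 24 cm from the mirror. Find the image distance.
f = −11.3 cm (convex); 1/di = 1/f − 1/do → di = -7.683 cm (virtual image, behind mirror)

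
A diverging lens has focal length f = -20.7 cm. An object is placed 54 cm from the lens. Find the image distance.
1/di = 1/f − 1/do → di = -14.96 cm (virtual image)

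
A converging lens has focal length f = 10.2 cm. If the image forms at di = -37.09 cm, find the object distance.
1/do = 1/f − 1/di → do = 8 cm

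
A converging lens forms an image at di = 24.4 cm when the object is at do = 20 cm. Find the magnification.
M = −di/do = -1.22 (inverted image)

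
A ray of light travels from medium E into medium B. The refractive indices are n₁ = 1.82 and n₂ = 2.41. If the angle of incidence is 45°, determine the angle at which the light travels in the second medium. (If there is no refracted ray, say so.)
sin θ₂ = (n₁/n₂)·sin θ₁ = 0.534 → θ₂ = 32.28°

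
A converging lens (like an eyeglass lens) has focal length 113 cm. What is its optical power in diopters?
P = 1/f = 0.885 D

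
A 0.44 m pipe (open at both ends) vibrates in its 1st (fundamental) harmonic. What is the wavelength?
λₙ = 2L/n = 0.88 m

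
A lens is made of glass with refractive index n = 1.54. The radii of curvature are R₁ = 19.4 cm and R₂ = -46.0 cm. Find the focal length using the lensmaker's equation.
1/f = (n − 1)(1/R₁ − 1/R₂) → f = 25.27 cm (converging lens)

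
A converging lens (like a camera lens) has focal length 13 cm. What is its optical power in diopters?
P = 1/f = 7.692 D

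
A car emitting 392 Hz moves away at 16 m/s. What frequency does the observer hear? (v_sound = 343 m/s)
f_obs = f·v/(v + v_s) = 374.5 Hz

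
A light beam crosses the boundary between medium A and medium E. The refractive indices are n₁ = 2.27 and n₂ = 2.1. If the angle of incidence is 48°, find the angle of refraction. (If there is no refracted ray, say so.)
sin θ₂ = (n₁/n₂)·sin θ₁ = 0.8033 → θ₂ = 53.45°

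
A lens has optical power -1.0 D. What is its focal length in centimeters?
f = 1/P = -100 cm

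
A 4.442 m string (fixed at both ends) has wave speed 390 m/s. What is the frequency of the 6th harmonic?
fₙ = nv/(2L) = 263.4 Hz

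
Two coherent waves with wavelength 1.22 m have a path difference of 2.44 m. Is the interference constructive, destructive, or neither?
constructive — path difference = 2λ, a whole number of wavelengths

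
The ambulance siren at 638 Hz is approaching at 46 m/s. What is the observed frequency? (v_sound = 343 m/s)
f_obs = f·v/(v − v_s) = 736.8 Hz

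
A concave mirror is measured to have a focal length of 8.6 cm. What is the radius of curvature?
R = 2|f| = 17.2 cm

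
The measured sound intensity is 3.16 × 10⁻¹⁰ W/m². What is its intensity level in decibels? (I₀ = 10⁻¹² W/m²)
β = 10·log₁₀(I/I₀) = 25 dB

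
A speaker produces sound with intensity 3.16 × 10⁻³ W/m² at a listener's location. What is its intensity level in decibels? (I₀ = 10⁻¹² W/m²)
β = 10·log₁₀(I/I₀) = 95 dB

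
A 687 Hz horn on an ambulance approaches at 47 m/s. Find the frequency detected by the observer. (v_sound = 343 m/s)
f_obs = f·v/(v − v_s) = 796.1 Hz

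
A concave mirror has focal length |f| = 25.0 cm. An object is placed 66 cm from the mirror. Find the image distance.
f = +25.0 cm (concave); 1/di = 1/f − 1/do → di = 40.24 cm (real image, in front of mirror)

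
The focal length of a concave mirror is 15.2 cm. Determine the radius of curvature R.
R = 2|f| = 30.4 cm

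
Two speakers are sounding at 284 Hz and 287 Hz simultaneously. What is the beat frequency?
3 Hz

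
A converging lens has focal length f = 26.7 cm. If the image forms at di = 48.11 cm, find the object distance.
1/do = 1/f − 1/di → do = 60 cm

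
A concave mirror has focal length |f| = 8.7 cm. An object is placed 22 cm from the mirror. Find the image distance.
f = +8.7 cm (concave); 1/di = 1/f − 1/do → di = 14.39 cm (real image, in front of mirror)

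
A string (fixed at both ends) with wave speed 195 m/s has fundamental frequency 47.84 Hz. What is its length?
L = v/(2f₁) = 2.038 m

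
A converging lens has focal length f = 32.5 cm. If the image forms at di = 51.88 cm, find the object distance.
1/do = 1/f − 1/di → do = 87 cm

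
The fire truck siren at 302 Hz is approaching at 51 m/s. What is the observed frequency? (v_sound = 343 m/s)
f_obs = f·v/(v − v_s) = 354.7 Hz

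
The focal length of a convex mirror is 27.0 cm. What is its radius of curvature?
R = 2|f| = 54 cm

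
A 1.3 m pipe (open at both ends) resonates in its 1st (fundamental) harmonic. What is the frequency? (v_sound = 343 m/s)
fₙ = nv/(2L) = 131.9 Hz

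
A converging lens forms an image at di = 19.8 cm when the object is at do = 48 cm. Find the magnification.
M = −di/do = -0.4125 (inverted image)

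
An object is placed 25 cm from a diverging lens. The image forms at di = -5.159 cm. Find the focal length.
1/f = 1/do + 1/di → f = -6.5 cm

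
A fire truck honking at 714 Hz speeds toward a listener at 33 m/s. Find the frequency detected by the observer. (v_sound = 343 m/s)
f_obs = f·v/(v − v_s) = 790 Hz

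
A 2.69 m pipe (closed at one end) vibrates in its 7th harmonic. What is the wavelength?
λₙ = 4L/n = 1.537 m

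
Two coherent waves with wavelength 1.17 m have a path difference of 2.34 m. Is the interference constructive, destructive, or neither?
constructive — path difference = 2λ, a whole number of wavelengths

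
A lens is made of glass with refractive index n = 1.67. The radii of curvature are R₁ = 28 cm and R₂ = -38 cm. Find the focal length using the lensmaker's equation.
1/f = (n − 1)(1/R₁ − 1/R₂) → f = 24.06 cm (converging lens)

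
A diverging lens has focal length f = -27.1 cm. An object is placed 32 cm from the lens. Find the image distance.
1/di = 1/f − 1/do → di = -14.67 cm (virtual image)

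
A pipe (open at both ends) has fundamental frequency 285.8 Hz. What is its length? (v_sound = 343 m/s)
L = v/(2f₁) = 0.6001 m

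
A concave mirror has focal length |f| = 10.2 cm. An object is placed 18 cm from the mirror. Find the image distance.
f = +10.2 cm (concave); 1/di = 1/f − 1/do → di = 23.54 cm (real image, in front of mirror)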